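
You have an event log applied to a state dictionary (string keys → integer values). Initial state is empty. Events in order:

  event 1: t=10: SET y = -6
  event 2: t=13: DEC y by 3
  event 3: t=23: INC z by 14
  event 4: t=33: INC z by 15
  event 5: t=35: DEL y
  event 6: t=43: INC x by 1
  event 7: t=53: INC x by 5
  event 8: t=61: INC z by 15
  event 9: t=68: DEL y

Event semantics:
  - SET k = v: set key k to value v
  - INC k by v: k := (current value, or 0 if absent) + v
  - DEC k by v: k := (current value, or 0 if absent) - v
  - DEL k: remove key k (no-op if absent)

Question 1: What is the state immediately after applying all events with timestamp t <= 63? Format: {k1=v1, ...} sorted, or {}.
Apply events with t <= 63 (8 events):
  after event 1 (t=10: SET y = -6): {y=-6}
  after event 2 (t=13: DEC y by 3): {y=-9}
  after event 3 (t=23: INC z by 14): {y=-9, z=14}
  after event 4 (t=33: INC z by 15): {y=-9, z=29}
  after event 5 (t=35: DEL y): {z=29}
  after event 6 (t=43: INC x by 1): {x=1, z=29}
  after event 7 (t=53: INC x by 5): {x=6, z=29}
  after event 8 (t=61: INC z by 15): {x=6, z=44}

Answer: {x=6, z=44}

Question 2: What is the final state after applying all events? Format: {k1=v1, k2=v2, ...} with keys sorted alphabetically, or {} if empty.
  after event 1 (t=10: SET y = -6): {y=-6}
  after event 2 (t=13: DEC y by 3): {y=-9}
  after event 3 (t=23: INC z by 14): {y=-9, z=14}
  after event 4 (t=33: INC z by 15): {y=-9, z=29}
  after event 5 (t=35: DEL y): {z=29}
  after event 6 (t=43: INC x by 1): {x=1, z=29}
  after event 7 (t=53: INC x by 5): {x=6, z=29}
  after event 8 (t=61: INC z by 15): {x=6, z=44}
  after event 9 (t=68: DEL y): {x=6, z=44}

Answer: {x=6, z=44}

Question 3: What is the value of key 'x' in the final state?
Answer: 6

Derivation:
Track key 'x' through all 9 events:
  event 1 (t=10: SET y = -6): x unchanged
  event 2 (t=13: DEC y by 3): x unchanged
  event 3 (t=23: INC z by 14): x unchanged
  event 4 (t=33: INC z by 15): x unchanged
  event 5 (t=35: DEL y): x unchanged
  event 6 (t=43: INC x by 1): x (absent) -> 1
  event 7 (t=53: INC x by 5): x 1 -> 6
  event 8 (t=61: INC z by 15): x unchanged
  event 9 (t=68: DEL y): x unchanged
Final: x = 6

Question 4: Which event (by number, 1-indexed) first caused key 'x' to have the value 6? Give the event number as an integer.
Answer: 7

Derivation:
Looking for first event where x becomes 6:
  event 6: x = 1
  event 7: x 1 -> 6  <-- first match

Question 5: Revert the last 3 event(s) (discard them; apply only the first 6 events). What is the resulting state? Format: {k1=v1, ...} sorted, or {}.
Keep first 6 events (discard last 3):
  after event 1 (t=10: SET y = -6): {y=-6}
  after event 2 (t=13: DEC y by 3): {y=-9}
  after event 3 (t=23: INC z by 14): {y=-9, z=14}
  after event 4 (t=33: INC z by 15): {y=-9, z=29}
  after event 5 (t=35: DEL y): {z=29}
  after event 6 (t=43: INC x by 1): {x=1, z=29}

Answer: {x=1, z=29}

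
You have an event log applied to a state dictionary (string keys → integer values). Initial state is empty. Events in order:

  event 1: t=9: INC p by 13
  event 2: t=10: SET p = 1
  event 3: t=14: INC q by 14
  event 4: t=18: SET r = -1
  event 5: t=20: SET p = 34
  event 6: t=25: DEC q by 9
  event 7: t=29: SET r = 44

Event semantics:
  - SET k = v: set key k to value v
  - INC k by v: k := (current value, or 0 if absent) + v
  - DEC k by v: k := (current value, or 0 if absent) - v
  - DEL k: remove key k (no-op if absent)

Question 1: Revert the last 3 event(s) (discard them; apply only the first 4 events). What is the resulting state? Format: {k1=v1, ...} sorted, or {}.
Keep first 4 events (discard last 3):
  after event 1 (t=9: INC p by 13): {p=13}
  after event 2 (t=10: SET p = 1): {p=1}
  after event 3 (t=14: INC q by 14): {p=1, q=14}
  after event 4 (t=18: SET r = -1): {p=1, q=14, r=-1}

Answer: {p=1, q=14, r=-1}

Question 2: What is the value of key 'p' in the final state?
Answer: 34

Derivation:
Track key 'p' through all 7 events:
  event 1 (t=9: INC p by 13): p (absent) -> 13
  event 2 (t=10: SET p = 1): p 13 -> 1
  event 3 (t=14: INC q by 14): p unchanged
  event 4 (t=18: SET r = -1): p unchanged
  event 5 (t=20: SET p = 34): p 1 -> 34
  event 6 (t=25: DEC q by 9): p unchanged
  event 7 (t=29: SET r = 44): p unchanged
Final: p = 34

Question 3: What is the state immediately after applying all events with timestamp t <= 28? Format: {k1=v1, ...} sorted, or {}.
Answer: {p=34, q=5, r=-1}

Derivation:
Apply events with t <= 28 (6 events):
  after event 1 (t=9: INC p by 13): {p=13}
  after event 2 (t=10: SET p = 1): {p=1}
  after event 3 (t=14: INC q by 14): {p=1, q=14}
  after event 4 (t=18: SET r = -1): {p=1, q=14, r=-1}
  after event 5 (t=20: SET p = 34): {p=34, q=14, r=-1}
  after event 6 (t=25: DEC q by 9): {p=34, q=5, r=-1}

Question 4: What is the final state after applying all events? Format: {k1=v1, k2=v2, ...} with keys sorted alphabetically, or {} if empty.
Answer: {p=34, q=5, r=44}

Derivation:
  after event 1 (t=9: INC p by 13): {p=13}
  after event 2 (t=10: SET p = 1): {p=1}
  after event 3 (t=14: INC q by 14): {p=1, q=14}
  after event 4 (t=18: SET r = -1): {p=1, q=14, r=-1}
  after event 5 (t=20: SET p = 34): {p=34, q=14, r=-1}
  after event 6 (t=25: DEC q by 9): {p=34, q=5, r=-1}
  after event 7 (t=29: SET r = 44): {p=34, q=5, r=44}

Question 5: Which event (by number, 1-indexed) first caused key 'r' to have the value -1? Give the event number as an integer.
Looking for first event where r becomes -1:
  event 4: r (absent) -> -1  <-- first match

Answer: 4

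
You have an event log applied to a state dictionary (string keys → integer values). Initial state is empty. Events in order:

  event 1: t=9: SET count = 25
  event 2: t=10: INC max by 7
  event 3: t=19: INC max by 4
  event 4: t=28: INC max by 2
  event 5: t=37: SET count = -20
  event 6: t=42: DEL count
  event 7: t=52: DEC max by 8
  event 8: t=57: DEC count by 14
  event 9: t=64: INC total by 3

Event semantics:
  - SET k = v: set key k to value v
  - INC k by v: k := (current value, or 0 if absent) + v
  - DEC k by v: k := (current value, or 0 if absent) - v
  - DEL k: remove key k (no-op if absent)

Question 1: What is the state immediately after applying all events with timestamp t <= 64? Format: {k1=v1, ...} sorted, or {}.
Apply events with t <= 64 (9 events):
  after event 1 (t=9: SET count = 25): {count=25}
  after event 2 (t=10: INC max by 7): {count=25, max=7}
  after event 3 (t=19: INC max by 4): {count=25, max=11}
  after event 4 (t=28: INC max by 2): {count=25, max=13}
  after event 5 (t=37: SET count = -20): {count=-20, max=13}
  after event 6 (t=42: DEL count): {max=13}
  after event 7 (t=52: DEC max by 8): {max=5}
  after event 8 (t=57: DEC count by 14): {count=-14, max=5}
  after event 9 (t=64: INC total by 3): {count=-14, max=5, total=3}

Answer: {count=-14, max=5, total=3}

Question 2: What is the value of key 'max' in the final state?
Answer: 5

Derivation:
Track key 'max' through all 9 events:
  event 1 (t=9: SET count = 25): max unchanged
  event 2 (t=10: INC max by 7): max (absent) -> 7
  event 3 (t=19: INC max by 4): max 7 -> 11
  event 4 (t=28: INC max by 2): max 11 -> 13
  event 5 (t=37: SET count = -20): max unchanged
  event 6 (t=42: DEL count): max unchanged
  event 7 (t=52: DEC max by 8): max 13 -> 5
  event 8 (t=57: DEC count by 14): max unchanged
  event 9 (t=64: INC total by 3): max unchanged
Final: max = 5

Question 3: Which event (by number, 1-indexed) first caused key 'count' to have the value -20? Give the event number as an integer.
Answer: 5

Derivation:
Looking for first event where count becomes -20:
  event 1: count = 25
  event 2: count = 25
  event 3: count = 25
  event 4: count = 25
  event 5: count 25 -> -20  <-- first match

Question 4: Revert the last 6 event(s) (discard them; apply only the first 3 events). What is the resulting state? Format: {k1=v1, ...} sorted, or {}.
Answer: {count=25, max=11}

Derivation:
Keep first 3 events (discard last 6):
  after event 1 (t=9: SET count = 25): {count=25}
  after event 2 (t=10: INC max by 7): {count=25, max=7}
  after event 3 (t=19: INC max by 4): {count=25, max=11}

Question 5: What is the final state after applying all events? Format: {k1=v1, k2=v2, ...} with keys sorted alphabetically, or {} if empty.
  after event 1 (t=9: SET count = 25): {count=25}
  after event 2 (t=10: INC max by 7): {count=25, max=7}
  after event 3 (t=19: INC max by 4): {count=25, max=11}
  after event 4 (t=28: INC max by 2): {count=25, max=13}
  after event 5 (t=37: SET count = -20): {count=-20, max=13}
  after event 6 (t=42: DEL count): {max=13}
  after event 7 (t=52: DEC max by 8): {max=5}
  after event 8 (t=57: DEC count by 14): {count=-14, max=5}
  after event 9 (t=64: INC total by 3): {count=-14, max=5, total=3}

Answer: {count=-14, max=5, total=3}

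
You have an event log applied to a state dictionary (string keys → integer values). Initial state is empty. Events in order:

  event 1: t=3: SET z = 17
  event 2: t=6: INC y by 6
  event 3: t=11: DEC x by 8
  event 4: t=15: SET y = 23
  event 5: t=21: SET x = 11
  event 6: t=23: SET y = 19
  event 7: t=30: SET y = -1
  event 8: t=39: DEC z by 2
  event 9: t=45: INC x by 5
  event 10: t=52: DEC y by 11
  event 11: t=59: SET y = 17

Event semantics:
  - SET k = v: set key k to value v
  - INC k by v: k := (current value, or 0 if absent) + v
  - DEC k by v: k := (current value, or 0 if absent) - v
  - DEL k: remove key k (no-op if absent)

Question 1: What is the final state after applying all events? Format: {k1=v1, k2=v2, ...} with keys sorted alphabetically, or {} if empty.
Answer: {x=16, y=17, z=15}

Derivation:
  after event 1 (t=3: SET z = 17): {z=17}
  after event 2 (t=6: INC y by 6): {y=6, z=17}
  after event 3 (t=11: DEC x by 8): {x=-8, y=6, z=17}
  after event 4 (t=15: SET y = 23): {x=-8, y=23, z=17}
  after event 5 (t=21: SET x = 11): {x=11, y=23, z=17}
  after event 6 (t=23: SET y = 19): {x=11, y=19, z=17}
  after event 7 (t=30: SET y = -1): {x=11, y=-1, z=17}
  after event 8 (t=39: DEC z by 2): {x=11, y=-1, z=15}
  after event 9 (t=45: INC x by 5): {x=16, y=-1, z=15}
  after event 10 (t=52: DEC y by 11): {x=16, y=-12, z=15}
  after event 11 (t=59: SET y = 17): {x=16, y=17, z=15}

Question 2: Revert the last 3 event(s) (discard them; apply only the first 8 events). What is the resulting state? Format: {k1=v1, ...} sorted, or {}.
Keep first 8 events (discard last 3):
  after event 1 (t=3: SET z = 17): {z=17}
  after event 2 (t=6: INC y by 6): {y=6, z=17}
  after event 3 (t=11: DEC x by 8): {x=-8, y=6, z=17}
  after event 4 (t=15: SET y = 23): {x=-8, y=23, z=17}
  after event 5 (t=21: SET x = 11): {x=11, y=23, z=17}
  after event 6 (t=23: SET y = 19): {x=11, y=19, z=17}
  after event 7 (t=30: SET y = -1): {x=11, y=-1, z=17}
  after event 8 (t=39: DEC z by 2): {x=11, y=-1, z=15}

Answer: {x=11, y=-1, z=15}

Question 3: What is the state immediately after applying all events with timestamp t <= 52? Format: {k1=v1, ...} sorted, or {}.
Answer: {x=16, y=-12, z=15}

Derivation:
Apply events with t <= 52 (10 events):
  after event 1 (t=3: SET z = 17): {z=17}
  after event 2 (t=6: INC y by 6): {y=6, z=17}
  after event 3 (t=11: DEC x by 8): {x=-8, y=6, z=17}
  after event 4 (t=15: SET y = 23): {x=-8, y=23, z=17}
  after event 5 (t=21: SET x = 11): {x=11, y=23, z=17}
  after event 6 (t=23: SET y = 19): {x=11, y=19, z=17}
  after event 7 (t=30: SET y = -1): {x=11, y=-1, z=17}
  after event 8 (t=39: DEC z by 2): {x=11, y=-1, z=15}
  after event 9 (t=45: INC x by 5): {x=16, y=-1, z=15}
  after event 10 (t=52: DEC y by 11): {x=16, y=-12, z=15}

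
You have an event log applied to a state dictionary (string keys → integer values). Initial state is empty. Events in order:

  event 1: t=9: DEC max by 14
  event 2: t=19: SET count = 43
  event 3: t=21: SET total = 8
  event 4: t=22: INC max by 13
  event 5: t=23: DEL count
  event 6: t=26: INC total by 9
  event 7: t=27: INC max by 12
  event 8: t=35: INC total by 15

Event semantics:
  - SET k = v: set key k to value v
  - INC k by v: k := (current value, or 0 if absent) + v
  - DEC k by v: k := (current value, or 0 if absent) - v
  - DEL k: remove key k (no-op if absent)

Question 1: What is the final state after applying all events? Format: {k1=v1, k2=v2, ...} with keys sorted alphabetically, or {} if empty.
Answer: {max=11, total=32}

Derivation:
  after event 1 (t=9: DEC max by 14): {max=-14}
  after event 2 (t=19: SET count = 43): {count=43, max=-14}
  after event 3 (t=21: SET total = 8): {count=43, max=-14, total=8}
  after event 4 (t=22: INC max by 13): {count=43, max=-1, total=8}
  after event 5 (t=23: DEL count): {max=-1, total=8}
  after event 6 (t=26: INC total by 9): {max=-1, total=17}
  after event 7 (t=27: INC max by 12): {max=11, total=17}
  after event 8 (t=35: INC total by 15): {max=11, total=32}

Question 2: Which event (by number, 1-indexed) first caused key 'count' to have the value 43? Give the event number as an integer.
Looking for first event where count becomes 43:
  event 2: count (absent) -> 43  <-- first match

Answer: 2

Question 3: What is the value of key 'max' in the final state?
Answer: 11

Derivation:
Track key 'max' through all 8 events:
  event 1 (t=9: DEC max by 14): max (absent) -> -14
  event 2 (t=19: SET count = 43): max unchanged
  event 3 (t=21: SET total = 8): max unchanged
  event 4 (t=22: INC max by 13): max -14 -> -1
  event 5 (t=23: DEL count): max unchanged
  event 6 (t=26: INC total by 9): max unchanged
  event 7 (t=27: INC max by 12): max -1 -> 11
  event 8 (t=35: INC total by 15): max unchanged
Final: max = 11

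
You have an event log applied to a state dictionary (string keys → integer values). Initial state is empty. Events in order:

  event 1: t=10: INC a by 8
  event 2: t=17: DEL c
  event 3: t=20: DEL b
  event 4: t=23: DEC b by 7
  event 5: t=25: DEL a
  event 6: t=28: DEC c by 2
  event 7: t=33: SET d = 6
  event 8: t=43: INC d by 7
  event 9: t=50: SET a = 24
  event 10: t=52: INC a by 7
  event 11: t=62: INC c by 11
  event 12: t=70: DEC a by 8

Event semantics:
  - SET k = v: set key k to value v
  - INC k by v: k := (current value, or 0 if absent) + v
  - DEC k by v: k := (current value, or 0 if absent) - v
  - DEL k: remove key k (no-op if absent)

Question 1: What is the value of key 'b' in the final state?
Track key 'b' through all 12 events:
  event 1 (t=10: INC a by 8): b unchanged
  event 2 (t=17: DEL c): b unchanged
  event 3 (t=20: DEL b): b (absent) -> (absent)
  event 4 (t=23: DEC b by 7): b (absent) -> -7
  event 5 (t=25: DEL a): b unchanged
  event 6 (t=28: DEC c by 2): b unchanged
  event 7 (t=33: SET d = 6): b unchanged
  event 8 (t=43: INC d by 7): b unchanged
  event 9 (t=50: SET a = 24): b unchanged
  event 10 (t=52: INC a by 7): b unchanged
  event 11 (t=62: INC c by 11): b unchanged
  event 12 (t=70: DEC a by 8): b unchanged
Final: b = -7

Answer: -7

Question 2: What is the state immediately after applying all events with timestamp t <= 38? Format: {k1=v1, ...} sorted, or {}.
Answer: {b=-7, c=-2, d=6}

Derivation:
Apply events with t <= 38 (7 events):
  after event 1 (t=10: INC a by 8): {a=8}
  after event 2 (t=17: DEL c): {a=8}
  after event 3 (t=20: DEL b): {a=8}
  after event 4 (t=23: DEC b by 7): {a=8, b=-7}
  after event 5 (t=25: DEL a): {b=-7}
  after event 6 (t=28: DEC c by 2): {b=-7, c=-2}
  after event 7 (t=33: SET d = 6): {b=-7, c=-2, d=6}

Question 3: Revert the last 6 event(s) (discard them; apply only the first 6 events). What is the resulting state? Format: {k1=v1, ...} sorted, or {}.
Keep first 6 events (discard last 6):
  after event 1 (t=10: INC a by 8): {a=8}
  after event 2 (t=17: DEL c): {a=8}
  after event 3 (t=20: DEL b): {a=8}
  after event 4 (t=23: DEC b by 7): {a=8, b=-7}
  after event 5 (t=25: DEL a): {b=-7}
  after event 6 (t=28: DEC c by 2): {b=-7, c=-2}

Answer: {b=-7, c=-2}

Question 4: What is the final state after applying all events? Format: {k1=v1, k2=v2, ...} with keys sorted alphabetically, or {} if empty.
Answer: {a=23, b=-7, c=9, d=13}

Derivation:
  after event 1 (t=10: INC a by 8): {a=8}
  after event 2 (t=17: DEL c): {a=8}
  after event 3 (t=20: DEL b): {a=8}
  after event 4 (t=23: DEC b by 7): {a=8, b=-7}
  after event 5 (t=25: DEL a): {b=-7}
  after event 6 (t=28: DEC c by 2): {b=-7, c=-2}
  after event 7 (t=33: SET d = 6): {b=-7, c=-2, d=6}
  after event 8 (t=43: INC d by 7): {b=-7, c=-2, d=13}
  after event 9 (t=50: SET a = 24): {a=24, b=-7, c=-2, d=13}
  after event 10 (t=52: INC a by 7): {a=31, b=-7, c=-2, d=13}
  after event 11 (t=62: INC c by 11): {a=31, b=-7, c=9, d=13}
  after event 12 (t=70: DEC a by 8): {a=23, b=-7, c=9, d=13}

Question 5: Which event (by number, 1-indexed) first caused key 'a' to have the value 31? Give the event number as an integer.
Answer: 10

Derivation:
Looking for first event where a becomes 31:
  event 1: a = 8
  event 2: a = 8
  event 3: a = 8
  event 4: a = 8
  event 5: a = (absent)
  event 9: a = 24
  event 10: a 24 -> 31  <-- first match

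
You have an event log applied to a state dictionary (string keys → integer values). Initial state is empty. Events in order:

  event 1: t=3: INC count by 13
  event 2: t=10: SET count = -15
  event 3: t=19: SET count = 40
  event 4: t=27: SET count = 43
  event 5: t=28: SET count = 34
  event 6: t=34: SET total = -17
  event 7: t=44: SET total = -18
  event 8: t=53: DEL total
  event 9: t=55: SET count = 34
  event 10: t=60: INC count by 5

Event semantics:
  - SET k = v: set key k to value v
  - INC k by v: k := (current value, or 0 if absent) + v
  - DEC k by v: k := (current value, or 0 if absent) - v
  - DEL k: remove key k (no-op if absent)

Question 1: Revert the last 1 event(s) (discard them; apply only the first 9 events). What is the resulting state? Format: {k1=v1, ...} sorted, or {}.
Answer: {count=34}

Derivation:
Keep first 9 events (discard last 1):
  after event 1 (t=3: INC count by 13): {count=13}
  after event 2 (t=10: SET count = -15): {count=-15}
  after event 3 (t=19: SET count = 40): {count=40}
  after event 4 (t=27: SET count = 43): {count=43}
  after event 5 (t=28: SET count = 34): {count=34}
  after event 6 (t=34: SET total = -17): {count=34, total=-17}
  after event 7 (t=44: SET total = -18): {count=34, total=-18}
  after event 8 (t=53: DEL total): {count=34}
  after event 9 (t=55: SET count = 34): {count=34}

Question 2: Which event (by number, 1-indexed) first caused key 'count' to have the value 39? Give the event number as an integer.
Looking for first event where count becomes 39:
  event 1: count = 13
  event 2: count = -15
  event 3: count = 40
  event 4: count = 43
  event 5: count = 34
  event 6: count = 34
  event 7: count = 34
  event 8: count = 34
  event 9: count = 34
  event 10: count 34 -> 39  <-- first match

Answer: 10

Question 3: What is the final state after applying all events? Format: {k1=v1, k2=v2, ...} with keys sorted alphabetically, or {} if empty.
  after event 1 (t=3: INC count by 13): {count=13}
  after event 2 (t=10: SET count = -15): {count=-15}
  after event 3 (t=19: SET count = 40): {count=40}
  after event 4 (t=27: SET count = 43): {count=43}
  after event 5 (t=28: SET count = 34): {count=34}
  after event 6 (t=34: SET total = -17): {count=34, total=-17}
  after event 7 (t=44: SET total = -18): {count=34, total=-18}
  after event 8 (t=53: DEL total): {count=34}
  after event 9 (t=55: SET count = 34): {count=34}
  after event 10 (t=60: INC count by 5): {count=39}

Answer: {count=39}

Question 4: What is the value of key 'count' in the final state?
Track key 'count' through all 10 events:
  event 1 (t=3: INC count by 13): count (absent) -> 13
  event 2 (t=10: SET count = -15): count 13 -> -15
  event 3 (t=19: SET count = 40): count -15 -> 40
  event 4 (t=27: SET count = 43): count 40 -> 43
  event 5 (t=28: SET count = 34): count 43 -> 34
  event 6 (t=34: SET total = -17): count unchanged
  event 7 (t=44: SET total = -18): count unchanged
  event 8 (t=53: DEL total): count unchanged
  event 9 (t=55: SET count = 34): count 34 -> 34
  event 10 (t=60: INC count by 5): count 34 -> 39
Final: count = 39

Answer: 39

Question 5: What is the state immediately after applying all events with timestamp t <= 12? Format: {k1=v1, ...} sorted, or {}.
Answer: {count=-15}

Derivation:
Apply events with t <= 12 (2 events):
  after event 1 (t=3: INC count by 13): {count=13}
  after event 2 (t=10: SET count = -15): {count=-15}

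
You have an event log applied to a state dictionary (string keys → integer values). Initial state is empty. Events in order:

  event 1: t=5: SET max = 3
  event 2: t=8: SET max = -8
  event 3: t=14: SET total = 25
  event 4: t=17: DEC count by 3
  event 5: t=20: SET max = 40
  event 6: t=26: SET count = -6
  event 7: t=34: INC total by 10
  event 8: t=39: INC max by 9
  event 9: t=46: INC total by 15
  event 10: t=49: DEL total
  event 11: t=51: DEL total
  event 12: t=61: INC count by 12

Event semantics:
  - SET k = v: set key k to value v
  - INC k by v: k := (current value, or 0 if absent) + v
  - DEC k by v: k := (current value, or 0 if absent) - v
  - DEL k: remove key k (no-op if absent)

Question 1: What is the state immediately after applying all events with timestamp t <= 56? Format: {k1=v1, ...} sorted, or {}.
Answer: {count=-6, max=49}

Derivation:
Apply events with t <= 56 (11 events):
  after event 1 (t=5: SET max = 3): {max=3}
  after event 2 (t=8: SET max = -8): {max=-8}
  after event 3 (t=14: SET total = 25): {max=-8, total=25}
  after event 4 (t=17: DEC count by 3): {count=-3, max=-8, total=25}
  after event 5 (t=20: SET max = 40): {count=-3, max=40, total=25}
  after event 6 (t=26: SET count = -6): {count=-6, max=40, total=25}
  after event 7 (t=34: INC total by 10): {count=-6, max=40, total=35}
  after event 8 (t=39: INC max by 9): {count=-6, max=49, total=35}
  after event 9 (t=46: INC total by 15): {count=-6, max=49, total=50}
  after event 10 (t=49: DEL total): {count=-6, max=49}
  after event 11 (t=51: DEL total): {count=-6, max=49}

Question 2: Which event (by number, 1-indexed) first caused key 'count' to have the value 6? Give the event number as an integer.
Answer: 12

Derivation:
Looking for first event where count becomes 6:
  event 4: count = -3
  event 5: count = -3
  event 6: count = -6
  event 7: count = -6
  event 8: count = -6
  event 9: count = -6
  event 10: count = -6
  event 11: count = -6
  event 12: count -6 -> 6  <-- first match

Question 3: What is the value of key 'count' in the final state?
Answer: 6

Derivation:
Track key 'count' through all 12 events:
  event 1 (t=5: SET max = 3): count unchanged
  event 2 (t=8: SET max = -8): count unchanged
  event 3 (t=14: SET total = 25): count unchanged
  event 4 (t=17: DEC count by 3): count (absent) -> -3
  event 5 (t=20: SET max = 40): count unchanged
  event 6 (t=26: SET count = -6): count -3 -> -6
  event 7 (t=34: INC total by 10): count unchanged
  event 8 (t=39: INC max by 9): count unchanged
  event 9 (t=46: INC total by 15): count unchanged
  event 10 (t=49: DEL total): count unchanged
  event 11 (t=51: DEL total): count unchanged
  event 12 (t=61: INC count by 12): count -6 -> 6
Final: count = 6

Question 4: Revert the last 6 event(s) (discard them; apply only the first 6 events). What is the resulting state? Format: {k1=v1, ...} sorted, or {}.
Answer: {count=-6, max=40, total=25}

Derivation:
Keep first 6 events (discard last 6):
  after event 1 (t=5: SET max = 3): {max=3}
  after event 2 (t=8: SET max = -8): {max=-8}
  after event 3 (t=14: SET total = 25): {max=-8, total=25}
  after event 4 (t=17: DEC count by 3): {count=-3, max=-8, total=25}
  after event 5 (t=20: SET max = 40): {count=-3, max=40, total=25}
  after event 6 (t=26: SET count = -6): {count=-6, max=40, total=25}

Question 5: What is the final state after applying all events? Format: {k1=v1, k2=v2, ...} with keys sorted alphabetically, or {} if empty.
Answer: {count=6, max=49}

Derivation:
  after event 1 (t=5: SET max = 3): {max=3}
  after event 2 (t=8: SET max = -8): {max=-8}
  after event 3 (t=14: SET total = 25): {max=-8, total=25}
  after event 4 (t=17: DEC count by 3): {count=-3, max=-8, total=25}
  after event 5 (t=20: SET max = 40): {count=-3, max=40, total=25}
  after event 6 (t=26: SET count = -6): {count=-6, max=40, total=25}
  after event 7 (t=34: INC total by 10): {count=-6, max=40, total=35}
  after event 8 (t=39: INC max by 9): {count=-6, max=49, total=35}
  after event 9 (t=46: INC total by 15): {count=-6, max=49, total=50}
  after event 10 (t=49: DEL total): {count=-6, max=49}
  after event 11 (t=51: DEL total): {count=-6, max=49}
  after event 12 (t=61: INC count by 12): {count=6, max=49}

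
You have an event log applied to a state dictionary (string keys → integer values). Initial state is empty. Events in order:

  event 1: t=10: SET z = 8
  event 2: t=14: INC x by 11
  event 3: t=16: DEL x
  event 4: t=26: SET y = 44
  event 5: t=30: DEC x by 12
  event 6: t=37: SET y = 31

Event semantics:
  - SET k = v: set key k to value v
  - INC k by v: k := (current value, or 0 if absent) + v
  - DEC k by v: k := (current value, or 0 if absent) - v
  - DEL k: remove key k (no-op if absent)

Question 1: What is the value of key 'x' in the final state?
Answer: -12

Derivation:
Track key 'x' through all 6 events:
  event 1 (t=10: SET z = 8): x unchanged
  event 2 (t=14: INC x by 11): x (absent) -> 11
  event 3 (t=16: DEL x): x 11 -> (absent)
  event 4 (t=26: SET y = 44): x unchanged
  event 5 (t=30: DEC x by 12): x (absent) -> -12
  event 6 (t=37: SET y = 31): x unchanged
Final: x = -12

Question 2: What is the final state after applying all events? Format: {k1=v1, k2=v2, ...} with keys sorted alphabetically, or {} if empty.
Answer: {x=-12, y=31, z=8}

Derivation:
  after event 1 (t=10: SET z = 8): {z=8}
  after event 2 (t=14: INC x by 11): {x=11, z=8}
  after event 3 (t=16: DEL x): {z=8}
  after event 4 (t=26: SET y = 44): {y=44, z=8}
  after event 5 (t=30: DEC x by 12): {x=-12, y=44, z=8}
  after event 6 (t=37: SET y = 31): {x=-12, y=31, z=8}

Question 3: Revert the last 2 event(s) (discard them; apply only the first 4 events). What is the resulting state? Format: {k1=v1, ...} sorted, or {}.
Keep first 4 events (discard last 2):
  after event 1 (t=10: SET z = 8): {z=8}
  after event 2 (t=14: INC x by 11): {x=11, z=8}
  after event 3 (t=16: DEL x): {z=8}
  after event 4 (t=26: SET y = 44): {y=44, z=8}

Answer: {y=44, z=8}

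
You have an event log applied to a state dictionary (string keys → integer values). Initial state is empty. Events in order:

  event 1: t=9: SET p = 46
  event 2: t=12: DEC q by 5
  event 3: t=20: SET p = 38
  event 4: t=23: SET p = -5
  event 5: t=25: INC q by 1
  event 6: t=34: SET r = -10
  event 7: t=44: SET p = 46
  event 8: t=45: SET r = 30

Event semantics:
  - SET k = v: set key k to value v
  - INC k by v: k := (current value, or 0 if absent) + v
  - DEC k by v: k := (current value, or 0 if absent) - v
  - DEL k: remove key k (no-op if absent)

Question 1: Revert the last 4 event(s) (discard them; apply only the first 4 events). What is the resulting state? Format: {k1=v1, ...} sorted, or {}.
Answer: {p=-5, q=-5}

Derivation:
Keep first 4 events (discard last 4):
  after event 1 (t=9: SET p = 46): {p=46}
  after event 2 (t=12: DEC q by 5): {p=46, q=-5}
  after event 3 (t=20: SET p = 38): {p=38, q=-5}
  after event 4 (t=23: SET p = -5): {p=-5, q=-5}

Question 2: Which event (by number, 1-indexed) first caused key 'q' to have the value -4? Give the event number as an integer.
Looking for first event where q becomes -4:
  event 2: q = -5
  event 3: q = -5
  event 4: q = -5
  event 5: q -5 -> -4  <-- first match

Answer: 5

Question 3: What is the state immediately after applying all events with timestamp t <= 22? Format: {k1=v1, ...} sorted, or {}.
Apply events with t <= 22 (3 events):
  after event 1 (t=9: SET p = 46): {p=46}
  after event 2 (t=12: DEC q by 5): {p=46, q=-5}
  after event 3 (t=20: SET p = 38): {p=38, q=-5}

Answer: {p=38, q=-5}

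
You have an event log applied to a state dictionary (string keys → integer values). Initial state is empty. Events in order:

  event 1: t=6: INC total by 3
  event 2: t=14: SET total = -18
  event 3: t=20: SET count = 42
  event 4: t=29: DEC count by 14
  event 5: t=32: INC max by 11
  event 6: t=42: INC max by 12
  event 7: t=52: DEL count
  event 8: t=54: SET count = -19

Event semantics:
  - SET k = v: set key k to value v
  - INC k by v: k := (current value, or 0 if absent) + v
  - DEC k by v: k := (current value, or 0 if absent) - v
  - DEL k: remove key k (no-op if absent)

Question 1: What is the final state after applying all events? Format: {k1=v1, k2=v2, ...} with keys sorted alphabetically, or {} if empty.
Answer: {count=-19, max=23, total=-18}

Derivation:
  after event 1 (t=6: INC total by 3): {total=3}
  after event 2 (t=14: SET total = -18): {total=-18}
  after event 3 (t=20: SET count = 42): {count=42, total=-18}
  after event 4 (t=29: DEC count by 14): {count=28, total=-18}
  after event 5 (t=32: INC max by 11): {count=28, max=11, total=-18}
  after event 6 (t=42: INC max by 12): {count=28, max=23, total=-18}
  after event 7 (t=52: DEL count): {max=23, total=-18}
  after event 8 (t=54: SET count = -19): {count=-19, max=23, total=-18}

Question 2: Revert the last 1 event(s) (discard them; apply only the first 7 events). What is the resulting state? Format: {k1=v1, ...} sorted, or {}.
Keep first 7 events (discard last 1):
  after event 1 (t=6: INC total by 3): {total=3}
  after event 2 (t=14: SET total = -18): {total=-18}
  after event 3 (t=20: SET count = 42): {count=42, total=-18}
  after event 4 (t=29: DEC count by 14): {count=28, total=-18}
  after event 5 (t=32: INC max by 11): {count=28, max=11, total=-18}
  after event 6 (t=42: INC max by 12): {count=28, max=23, total=-18}
  after event 7 (t=52: DEL count): {max=23, total=-18}

Answer: {max=23, total=-18}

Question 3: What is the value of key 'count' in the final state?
Track key 'count' through all 8 events:
  event 1 (t=6: INC total by 3): count unchanged
  event 2 (t=14: SET total = -18): count unchanged
  event 3 (t=20: SET count = 42): count (absent) -> 42
  event 4 (t=29: DEC count by 14): count 42 -> 28
  event 5 (t=32: INC max by 11): count unchanged
  event 6 (t=42: INC max by 12): count unchanged
  event 7 (t=52: DEL count): count 28 -> (absent)
  event 8 (t=54: SET count = -19): count (absent) -> -19
Final: count = -19

Answer: -19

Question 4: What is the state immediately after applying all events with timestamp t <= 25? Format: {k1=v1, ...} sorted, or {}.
Apply events with t <= 25 (3 events):
  after event 1 (t=6: INC total by 3): {total=3}
  after event 2 (t=14: SET total = -18): {total=-18}
  after event 3 (t=20: SET count = 42): {count=42, total=-18}

Answer: {count=42, total=-18}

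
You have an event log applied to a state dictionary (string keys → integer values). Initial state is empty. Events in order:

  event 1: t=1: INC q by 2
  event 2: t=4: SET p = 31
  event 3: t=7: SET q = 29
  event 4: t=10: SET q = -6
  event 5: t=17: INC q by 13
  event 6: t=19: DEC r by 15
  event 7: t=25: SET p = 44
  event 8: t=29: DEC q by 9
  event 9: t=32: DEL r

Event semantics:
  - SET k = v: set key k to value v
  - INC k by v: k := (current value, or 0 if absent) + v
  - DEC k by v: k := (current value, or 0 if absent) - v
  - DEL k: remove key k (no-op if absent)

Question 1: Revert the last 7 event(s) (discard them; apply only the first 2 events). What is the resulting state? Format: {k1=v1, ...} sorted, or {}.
Answer: {p=31, q=2}

Derivation:
Keep first 2 events (discard last 7):
  after event 1 (t=1: INC q by 2): {q=2}
  after event 2 (t=4: SET p = 31): {p=31, q=2}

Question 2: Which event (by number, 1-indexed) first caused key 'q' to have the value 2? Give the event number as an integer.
Answer: 1

Derivation:
Looking for first event where q becomes 2:
  event 1: q (absent) -> 2  <-- first match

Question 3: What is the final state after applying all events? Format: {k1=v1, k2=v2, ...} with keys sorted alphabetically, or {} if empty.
  after event 1 (t=1: INC q by 2): {q=2}
  after event 2 (t=4: SET p = 31): {p=31, q=2}
  after event 3 (t=7: SET q = 29): {p=31, q=29}
  after event 4 (t=10: SET q = -6): {p=31, q=-6}
  after event 5 (t=17: INC q by 13): {p=31, q=7}
  after event 6 (t=19: DEC r by 15): {p=31, q=7, r=-15}
  after event 7 (t=25: SET p = 44): {p=44, q=7, r=-15}
  after event 8 (t=29: DEC q by 9): {p=44, q=-2, r=-15}
  after event 9 (t=32: DEL r): {p=44, q=-2}

Answer: {p=44, q=-2}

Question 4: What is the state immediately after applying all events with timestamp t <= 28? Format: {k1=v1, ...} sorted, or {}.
Answer: {p=44, q=7, r=-15}

Derivation:
Apply events with t <= 28 (7 events):
  after event 1 (t=1: INC q by 2): {q=2}
  after event 2 (t=4: SET p = 31): {p=31, q=2}
  after event 3 (t=7: SET q = 29): {p=31, q=29}
  after event 4 (t=10: SET q = -6): {p=31, q=-6}
  after event 5 (t=17: INC q by 13): {p=31, q=7}
  after event 6 (t=19: DEC r by 15): {p=31, q=7, r=-15}
  after event 7 (t=25: SET p = 44): {p=44, q=7, r=-15}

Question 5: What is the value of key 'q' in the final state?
Answer: -2

Derivation:
Track key 'q' through all 9 events:
  event 1 (t=1: INC q by 2): q (absent) -> 2
  event 2 (t=4: SET p = 31): q unchanged
  event 3 (t=7: SET q = 29): q 2 -> 29
  event 4 (t=10: SET q = -6): q 29 -> -6
  event 5 (t=17: INC q by 13): q -6 -> 7
  event 6 (t=19: DEC r by 15): q unchanged
  event 7 (t=25: SET p = 44): q unchanged
  event 8 (t=29: DEC q by 9): q 7 -> -2
  event 9 (t=32: DEL r): q unchanged
Final: q = -2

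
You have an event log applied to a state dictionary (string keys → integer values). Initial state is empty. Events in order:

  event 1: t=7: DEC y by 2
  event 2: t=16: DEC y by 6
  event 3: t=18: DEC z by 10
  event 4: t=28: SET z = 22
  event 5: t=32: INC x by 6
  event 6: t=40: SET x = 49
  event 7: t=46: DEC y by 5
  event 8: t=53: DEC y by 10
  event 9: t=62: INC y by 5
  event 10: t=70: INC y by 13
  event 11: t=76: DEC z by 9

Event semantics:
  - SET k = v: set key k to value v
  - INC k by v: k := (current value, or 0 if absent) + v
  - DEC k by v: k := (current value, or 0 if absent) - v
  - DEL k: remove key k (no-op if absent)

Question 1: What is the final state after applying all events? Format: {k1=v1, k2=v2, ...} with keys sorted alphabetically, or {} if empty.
  after event 1 (t=7: DEC y by 2): {y=-2}
  after event 2 (t=16: DEC y by 6): {y=-8}
  after event 3 (t=18: DEC z by 10): {y=-8, z=-10}
  after event 4 (t=28: SET z = 22): {y=-8, z=22}
  after event 5 (t=32: INC x by 6): {x=6, y=-8, z=22}
  after event 6 (t=40: SET x = 49): {x=49, y=-8, z=22}
  after event 7 (t=46: DEC y by 5): {x=49, y=-13, z=22}
  after event 8 (t=53: DEC y by 10): {x=49, y=-23, z=22}
  after event 9 (t=62: INC y by 5): {x=49, y=-18, z=22}
  after event 10 (t=70: INC y by 13): {x=49, y=-5, z=22}
  after event 11 (t=76: DEC z by 9): {x=49, y=-5, z=13}

Answer: {x=49, y=-5, z=13}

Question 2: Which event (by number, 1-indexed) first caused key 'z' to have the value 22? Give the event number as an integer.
Looking for first event where z becomes 22:
  event 3: z = -10
  event 4: z -10 -> 22  <-- first match

Answer: 4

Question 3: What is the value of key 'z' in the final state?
Answer: 13

Derivation:
Track key 'z' through all 11 events:
  event 1 (t=7: DEC y by 2): z unchanged
  event 2 (t=16: DEC y by 6): z unchanged
  event 3 (t=18: DEC z by 10): z (absent) -> -10
  event 4 (t=28: SET z = 22): z -10 -> 22
  event 5 (t=32: INC x by 6): z unchanged
  event 6 (t=40: SET x = 49): z unchanged
  event 7 (t=46: DEC y by 5): z unchanged
  event 8 (t=53: DEC y by 10): z unchanged
  event 9 (t=62: INC y by 5): z unchanged
  event 10 (t=70: INC y by 13): z unchanged
  event 11 (t=76: DEC z by 9): z 22 -> 13
Final: z = 13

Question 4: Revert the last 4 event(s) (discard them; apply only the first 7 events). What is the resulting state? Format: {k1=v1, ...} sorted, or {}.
Keep first 7 events (discard last 4):
  after event 1 (t=7: DEC y by 2): {y=-2}
  after event 2 (t=16: DEC y by 6): {y=-8}
  after event 3 (t=18: DEC z by 10): {y=-8, z=-10}
  after event 4 (t=28: SET z = 22): {y=-8, z=22}
  after event 5 (t=32: INC x by 6): {x=6, y=-8, z=22}
  after event 6 (t=40: SET x = 49): {x=49, y=-8, z=22}
  after event 7 (t=46: DEC y by 5): {x=49, y=-13, z=22}

Answer: {x=49, y=-13, z=22}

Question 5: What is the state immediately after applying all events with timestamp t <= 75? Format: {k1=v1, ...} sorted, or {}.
Answer: {x=49, y=-5, z=22}

Derivation:
Apply events with t <= 75 (10 events):
  after event 1 (t=7: DEC y by 2): {y=-2}
  after event 2 (t=16: DEC y by 6): {y=-8}
  after event 3 (t=18: DEC z by 10): {y=-8, z=-10}
  after event 4 (t=28: SET z = 22): {y=-8, z=22}
  after event 5 (t=32: INC x by 6): {x=6, y=-8, z=22}
  after event 6 (t=40: SET x = 49): {x=49, y=-8, z=22}
  after event 7 (t=46: DEC y by 5): {x=49, y=-13, z=22}
  after event 8 (t=53: DEC y by 10): {x=49, y=-23, z=22}
  after event 9 (t=62: INC y by 5): {x=49, y=-18, z=22}
  after event 10 (t=70: INC y by 13): {x=49, y=-5, z=22}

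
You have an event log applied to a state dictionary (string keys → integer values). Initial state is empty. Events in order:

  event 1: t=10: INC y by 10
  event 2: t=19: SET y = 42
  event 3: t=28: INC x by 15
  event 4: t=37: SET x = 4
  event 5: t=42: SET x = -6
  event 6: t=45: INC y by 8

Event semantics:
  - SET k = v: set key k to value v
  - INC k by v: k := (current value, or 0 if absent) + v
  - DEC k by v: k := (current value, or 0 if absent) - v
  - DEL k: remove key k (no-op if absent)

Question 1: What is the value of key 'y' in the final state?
Track key 'y' through all 6 events:
  event 1 (t=10: INC y by 10): y (absent) -> 10
  event 2 (t=19: SET y = 42): y 10 -> 42
  event 3 (t=28: INC x by 15): y unchanged
  event 4 (t=37: SET x = 4): y unchanged
  event 5 (t=42: SET x = -6): y unchanged
  event 6 (t=45: INC y by 8): y 42 -> 50
Final: y = 50

Answer: 50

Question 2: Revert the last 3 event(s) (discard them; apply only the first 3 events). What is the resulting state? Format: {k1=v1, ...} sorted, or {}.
Keep first 3 events (discard last 3):
  after event 1 (t=10: INC y by 10): {y=10}
  after event 2 (t=19: SET y = 42): {y=42}
  after event 3 (t=28: INC x by 15): {x=15, y=42}

Answer: {x=15, y=42}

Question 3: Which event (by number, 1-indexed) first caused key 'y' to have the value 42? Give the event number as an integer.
Answer: 2

Derivation:
Looking for first event where y becomes 42:
  event 1: y = 10
  event 2: y 10 -> 42  <-- first match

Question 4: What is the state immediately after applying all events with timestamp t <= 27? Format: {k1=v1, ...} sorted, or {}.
Answer: {y=42}

Derivation:
Apply events with t <= 27 (2 events):
  after event 1 (t=10: INC y by 10): {y=10}
  after event 2 (t=19: SET y = 42): {y=42}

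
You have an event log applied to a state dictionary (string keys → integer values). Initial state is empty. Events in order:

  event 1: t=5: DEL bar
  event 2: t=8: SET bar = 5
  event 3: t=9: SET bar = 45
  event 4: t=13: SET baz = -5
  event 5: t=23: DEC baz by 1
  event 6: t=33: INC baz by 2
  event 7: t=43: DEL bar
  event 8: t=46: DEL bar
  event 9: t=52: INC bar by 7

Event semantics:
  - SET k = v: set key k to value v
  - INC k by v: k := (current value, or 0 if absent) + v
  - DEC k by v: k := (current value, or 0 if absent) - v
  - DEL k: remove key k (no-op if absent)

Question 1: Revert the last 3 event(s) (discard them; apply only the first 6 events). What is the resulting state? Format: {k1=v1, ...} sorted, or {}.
Keep first 6 events (discard last 3):
  after event 1 (t=5: DEL bar): {}
  after event 2 (t=8: SET bar = 5): {bar=5}
  after event 3 (t=9: SET bar = 45): {bar=45}
  after event 4 (t=13: SET baz = -5): {bar=45, baz=-5}
  after event 5 (t=23: DEC baz by 1): {bar=45, baz=-6}
  after event 6 (t=33: INC baz by 2): {bar=45, baz=-4}

Answer: {bar=45, baz=-4}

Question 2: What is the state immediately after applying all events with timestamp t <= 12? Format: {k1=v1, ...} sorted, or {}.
Apply events with t <= 12 (3 events):
  after event 1 (t=5: DEL bar): {}
  after event 2 (t=8: SET bar = 5): {bar=5}
  after event 3 (t=9: SET bar = 45): {bar=45}

Answer: {bar=45}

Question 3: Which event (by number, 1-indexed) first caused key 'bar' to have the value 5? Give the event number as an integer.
Answer: 2

Derivation:
Looking for first event where bar becomes 5:
  event 2: bar (absent) -> 5  <-- first match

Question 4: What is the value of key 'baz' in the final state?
Track key 'baz' through all 9 events:
  event 1 (t=5: DEL bar): baz unchanged
  event 2 (t=8: SET bar = 5): baz unchanged
  event 3 (t=9: SET bar = 45): baz unchanged
  event 4 (t=13: SET baz = -5): baz (absent) -> -5
  event 5 (t=23: DEC baz by 1): baz -5 -> -6
  event 6 (t=33: INC baz by 2): baz -6 -> -4
  event 7 (t=43: DEL bar): baz unchanged
  event 8 (t=46: DEL bar): baz unchanged
  event 9 (t=52: INC bar by 7): baz unchanged
Final: baz = -4

Answer: -4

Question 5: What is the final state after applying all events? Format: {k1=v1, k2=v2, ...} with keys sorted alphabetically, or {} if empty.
Answer: {bar=7, baz=-4}

Derivation:
  after event 1 (t=5: DEL bar): {}
  after event 2 (t=8: SET bar = 5): {bar=5}
  after event 3 (t=9: SET bar = 45): {bar=45}
  after event 4 (t=13: SET baz = -5): {bar=45, baz=-5}
  after event 5 (t=23: DEC baz by 1): {bar=45, baz=-6}
  after event 6 (t=33: INC baz by 2): {bar=45, baz=-4}
  after event 7 (t=43: DEL bar): {baz=-4}
  after event 8 (t=46: DEL bar): {baz=-4}
  after event 9 (t=52: INC bar by 7): {bar=7, baz=-4}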